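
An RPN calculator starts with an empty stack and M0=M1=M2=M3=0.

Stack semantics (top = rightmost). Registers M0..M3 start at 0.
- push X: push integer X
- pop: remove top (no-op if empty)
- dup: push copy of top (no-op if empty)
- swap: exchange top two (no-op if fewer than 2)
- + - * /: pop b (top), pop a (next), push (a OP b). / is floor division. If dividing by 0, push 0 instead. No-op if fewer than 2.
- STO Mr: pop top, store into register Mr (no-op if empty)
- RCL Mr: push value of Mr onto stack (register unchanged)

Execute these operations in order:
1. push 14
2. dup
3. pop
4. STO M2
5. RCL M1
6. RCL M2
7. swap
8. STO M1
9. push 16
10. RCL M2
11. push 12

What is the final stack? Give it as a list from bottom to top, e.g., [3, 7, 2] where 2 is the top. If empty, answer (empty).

Answer: [14, 16, 14, 12]

Derivation:
After op 1 (push 14): stack=[14] mem=[0,0,0,0]
After op 2 (dup): stack=[14,14] mem=[0,0,0,0]
After op 3 (pop): stack=[14] mem=[0,0,0,0]
After op 4 (STO M2): stack=[empty] mem=[0,0,14,0]
After op 5 (RCL M1): stack=[0] mem=[0,0,14,0]
After op 6 (RCL M2): stack=[0,14] mem=[0,0,14,0]
After op 7 (swap): stack=[14,0] mem=[0,0,14,0]
After op 8 (STO M1): stack=[14] mem=[0,0,14,0]
After op 9 (push 16): stack=[14,16] mem=[0,0,14,0]
After op 10 (RCL M2): stack=[14,16,14] mem=[0,0,14,0]
After op 11 (push 12): stack=[14,16,14,12] mem=[0,0,14,0]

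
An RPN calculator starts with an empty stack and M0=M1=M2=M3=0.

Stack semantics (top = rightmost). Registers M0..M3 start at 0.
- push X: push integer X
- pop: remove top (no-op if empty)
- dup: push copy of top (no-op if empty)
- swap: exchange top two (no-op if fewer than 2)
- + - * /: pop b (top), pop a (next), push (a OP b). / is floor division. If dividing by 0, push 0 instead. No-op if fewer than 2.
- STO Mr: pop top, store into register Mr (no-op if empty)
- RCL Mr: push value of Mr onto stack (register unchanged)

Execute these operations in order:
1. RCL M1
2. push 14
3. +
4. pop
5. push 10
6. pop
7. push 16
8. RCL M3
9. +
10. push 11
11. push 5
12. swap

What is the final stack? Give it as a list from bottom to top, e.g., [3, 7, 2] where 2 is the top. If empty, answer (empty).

Answer: [16, 5, 11]

Derivation:
After op 1 (RCL M1): stack=[0] mem=[0,0,0,0]
After op 2 (push 14): stack=[0,14] mem=[0,0,0,0]
After op 3 (+): stack=[14] mem=[0,0,0,0]
After op 4 (pop): stack=[empty] mem=[0,0,0,0]
After op 5 (push 10): stack=[10] mem=[0,0,0,0]
After op 6 (pop): stack=[empty] mem=[0,0,0,0]
After op 7 (push 16): stack=[16] mem=[0,0,0,0]
After op 8 (RCL M3): stack=[16,0] mem=[0,0,0,0]
After op 9 (+): stack=[16] mem=[0,0,0,0]
After op 10 (push 11): stack=[16,11] mem=[0,0,0,0]
After op 11 (push 5): stack=[16,11,5] mem=[0,0,0,0]
After op 12 (swap): stack=[16,5,11] mem=[0,0,0,0]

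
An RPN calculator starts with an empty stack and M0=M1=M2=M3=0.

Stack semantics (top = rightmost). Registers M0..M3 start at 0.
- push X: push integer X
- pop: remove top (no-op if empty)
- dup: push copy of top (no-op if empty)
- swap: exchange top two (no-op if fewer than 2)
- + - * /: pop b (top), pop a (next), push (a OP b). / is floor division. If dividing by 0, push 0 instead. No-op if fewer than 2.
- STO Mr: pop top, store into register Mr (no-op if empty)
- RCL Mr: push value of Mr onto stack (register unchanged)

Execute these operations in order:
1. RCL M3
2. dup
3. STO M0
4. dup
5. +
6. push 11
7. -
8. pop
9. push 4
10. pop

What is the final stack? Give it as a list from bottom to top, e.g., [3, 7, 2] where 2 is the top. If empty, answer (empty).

After op 1 (RCL M3): stack=[0] mem=[0,0,0,0]
After op 2 (dup): stack=[0,0] mem=[0,0,0,0]
After op 3 (STO M0): stack=[0] mem=[0,0,0,0]
After op 4 (dup): stack=[0,0] mem=[0,0,0,0]
After op 5 (+): stack=[0] mem=[0,0,0,0]
After op 6 (push 11): stack=[0,11] mem=[0,0,0,0]
After op 7 (-): stack=[-11] mem=[0,0,0,0]
After op 8 (pop): stack=[empty] mem=[0,0,0,0]
After op 9 (push 4): stack=[4] mem=[0,0,0,0]
After op 10 (pop): stack=[empty] mem=[0,0,0,0]

Answer: (empty)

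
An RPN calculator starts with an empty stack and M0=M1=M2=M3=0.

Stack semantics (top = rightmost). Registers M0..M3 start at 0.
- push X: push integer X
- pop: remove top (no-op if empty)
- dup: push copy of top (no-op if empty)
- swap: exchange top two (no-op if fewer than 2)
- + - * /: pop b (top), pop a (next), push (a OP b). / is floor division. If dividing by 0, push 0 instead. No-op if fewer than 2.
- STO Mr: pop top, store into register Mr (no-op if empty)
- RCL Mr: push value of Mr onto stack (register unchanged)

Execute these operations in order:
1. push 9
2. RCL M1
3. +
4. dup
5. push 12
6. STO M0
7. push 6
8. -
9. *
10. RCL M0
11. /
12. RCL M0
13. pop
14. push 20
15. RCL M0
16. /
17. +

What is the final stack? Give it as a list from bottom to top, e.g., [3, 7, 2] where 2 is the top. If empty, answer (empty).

Answer: [3]

Derivation:
After op 1 (push 9): stack=[9] mem=[0,0,0,0]
After op 2 (RCL M1): stack=[9,0] mem=[0,0,0,0]
After op 3 (+): stack=[9] mem=[0,0,0,0]
After op 4 (dup): stack=[9,9] mem=[0,0,0,0]
After op 5 (push 12): stack=[9,9,12] mem=[0,0,0,0]
After op 6 (STO M0): stack=[9,9] mem=[12,0,0,0]
After op 7 (push 6): stack=[9,9,6] mem=[12,0,0,0]
After op 8 (-): stack=[9,3] mem=[12,0,0,0]
After op 9 (*): stack=[27] mem=[12,0,0,0]
After op 10 (RCL M0): stack=[27,12] mem=[12,0,0,0]
After op 11 (/): stack=[2] mem=[12,0,0,0]
After op 12 (RCL M0): stack=[2,12] mem=[12,0,0,0]
After op 13 (pop): stack=[2] mem=[12,0,0,0]
After op 14 (push 20): stack=[2,20] mem=[12,0,0,0]
After op 15 (RCL M0): stack=[2,20,12] mem=[12,0,0,0]
After op 16 (/): stack=[2,1] mem=[12,0,0,0]
After op 17 (+): stack=[3] mem=[12,0,0,0]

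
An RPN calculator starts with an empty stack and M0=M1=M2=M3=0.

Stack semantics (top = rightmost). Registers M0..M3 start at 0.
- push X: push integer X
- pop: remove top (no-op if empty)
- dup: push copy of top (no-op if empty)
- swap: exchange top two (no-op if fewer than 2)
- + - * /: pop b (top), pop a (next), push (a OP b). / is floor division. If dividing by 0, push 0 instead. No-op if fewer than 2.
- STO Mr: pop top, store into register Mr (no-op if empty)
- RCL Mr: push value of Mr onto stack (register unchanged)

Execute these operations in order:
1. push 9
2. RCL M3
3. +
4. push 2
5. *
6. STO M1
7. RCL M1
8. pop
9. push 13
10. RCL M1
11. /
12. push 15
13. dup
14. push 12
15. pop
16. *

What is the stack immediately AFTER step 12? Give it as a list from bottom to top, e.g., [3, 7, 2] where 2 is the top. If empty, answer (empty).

After op 1 (push 9): stack=[9] mem=[0,0,0,0]
After op 2 (RCL M3): stack=[9,0] mem=[0,0,0,0]
After op 3 (+): stack=[9] mem=[0,0,0,0]
After op 4 (push 2): stack=[9,2] mem=[0,0,0,0]
After op 5 (*): stack=[18] mem=[0,0,0,0]
After op 6 (STO M1): stack=[empty] mem=[0,18,0,0]
After op 7 (RCL M1): stack=[18] mem=[0,18,0,0]
After op 8 (pop): stack=[empty] mem=[0,18,0,0]
After op 9 (push 13): stack=[13] mem=[0,18,0,0]
After op 10 (RCL M1): stack=[13,18] mem=[0,18,0,0]
After op 11 (/): stack=[0] mem=[0,18,0,0]
After op 12 (push 15): stack=[0,15] mem=[0,18,0,0]

[0, 15]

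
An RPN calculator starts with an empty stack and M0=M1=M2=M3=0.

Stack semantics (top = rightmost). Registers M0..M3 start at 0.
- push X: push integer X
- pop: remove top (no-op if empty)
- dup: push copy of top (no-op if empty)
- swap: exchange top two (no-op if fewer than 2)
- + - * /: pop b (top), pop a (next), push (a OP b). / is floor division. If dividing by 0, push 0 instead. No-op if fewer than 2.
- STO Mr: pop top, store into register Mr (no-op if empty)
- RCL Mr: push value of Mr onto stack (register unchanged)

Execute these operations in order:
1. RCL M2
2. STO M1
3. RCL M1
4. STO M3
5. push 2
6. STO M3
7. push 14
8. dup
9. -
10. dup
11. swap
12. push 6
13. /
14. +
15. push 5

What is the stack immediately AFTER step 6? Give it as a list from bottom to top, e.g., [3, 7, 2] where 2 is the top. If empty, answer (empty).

After op 1 (RCL M2): stack=[0] mem=[0,0,0,0]
After op 2 (STO M1): stack=[empty] mem=[0,0,0,0]
After op 3 (RCL M1): stack=[0] mem=[0,0,0,0]
After op 4 (STO M3): stack=[empty] mem=[0,0,0,0]
After op 5 (push 2): stack=[2] mem=[0,0,0,0]
After op 6 (STO M3): stack=[empty] mem=[0,0,0,2]

(empty)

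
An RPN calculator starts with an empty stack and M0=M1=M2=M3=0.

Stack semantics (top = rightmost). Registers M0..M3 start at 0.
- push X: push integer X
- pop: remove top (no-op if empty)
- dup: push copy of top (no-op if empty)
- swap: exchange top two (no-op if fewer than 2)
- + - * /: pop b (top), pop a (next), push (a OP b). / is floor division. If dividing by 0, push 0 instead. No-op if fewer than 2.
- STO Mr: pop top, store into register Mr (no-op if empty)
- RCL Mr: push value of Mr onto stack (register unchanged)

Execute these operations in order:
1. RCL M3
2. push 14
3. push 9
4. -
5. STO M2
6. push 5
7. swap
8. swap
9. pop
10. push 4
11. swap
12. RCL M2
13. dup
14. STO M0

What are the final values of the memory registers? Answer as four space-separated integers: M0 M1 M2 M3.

After op 1 (RCL M3): stack=[0] mem=[0,0,0,0]
After op 2 (push 14): stack=[0,14] mem=[0,0,0,0]
After op 3 (push 9): stack=[0,14,9] mem=[0,0,0,0]
After op 4 (-): stack=[0,5] mem=[0,0,0,0]
After op 5 (STO M2): stack=[0] mem=[0,0,5,0]
After op 6 (push 5): stack=[0,5] mem=[0,0,5,0]
After op 7 (swap): stack=[5,0] mem=[0,0,5,0]
After op 8 (swap): stack=[0,5] mem=[0,0,5,0]
After op 9 (pop): stack=[0] mem=[0,0,5,0]
After op 10 (push 4): stack=[0,4] mem=[0,0,5,0]
After op 11 (swap): stack=[4,0] mem=[0,0,5,0]
After op 12 (RCL M2): stack=[4,0,5] mem=[0,0,5,0]
After op 13 (dup): stack=[4,0,5,5] mem=[0,0,5,0]
After op 14 (STO M0): stack=[4,0,5] mem=[5,0,5,0]

Answer: 5 0 5 0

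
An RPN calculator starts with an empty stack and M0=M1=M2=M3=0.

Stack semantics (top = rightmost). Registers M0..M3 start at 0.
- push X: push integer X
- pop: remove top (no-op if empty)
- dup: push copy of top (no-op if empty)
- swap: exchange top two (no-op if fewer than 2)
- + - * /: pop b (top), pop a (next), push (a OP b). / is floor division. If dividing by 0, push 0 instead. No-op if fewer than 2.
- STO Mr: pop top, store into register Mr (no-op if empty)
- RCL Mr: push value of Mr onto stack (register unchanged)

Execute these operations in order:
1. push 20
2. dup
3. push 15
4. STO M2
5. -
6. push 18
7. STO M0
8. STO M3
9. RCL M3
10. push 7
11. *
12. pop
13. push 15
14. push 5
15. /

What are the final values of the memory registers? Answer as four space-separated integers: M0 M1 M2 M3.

Answer: 18 0 15 0

Derivation:
After op 1 (push 20): stack=[20] mem=[0,0,0,0]
After op 2 (dup): stack=[20,20] mem=[0,0,0,0]
After op 3 (push 15): stack=[20,20,15] mem=[0,0,0,0]
After op 4 (STO M2): stack=[20,20] mem=[0,0,15,0]
After op 5 (-): stack=[0] mem=[0,0,15,0]
After op 6 (push 18): stack=[0,18] mem=[0,0,15,0]
After op 7 (STO M0): stack=[0] mem=[18,0,15,0]
After op 8 (STO M3): stack=[empty] mem=[18,0,15,0]
After op 9 (RCL M3): stack=[0] mem=[18,0,15,0]
After op 10 (push 7): stack=[0,7] mem=[18,0,15,0]
After op 11 (*): stack=[0] mem=[18,0,15,0]
After op 12 (pop): stack=[empty] mem=[18,0,15,0]
After op 13 (push 15): stack=[15] mem=[18,0,15,0]
After op 14 (push 5): stack=[15,5] mem=[18,0,15,0]
After op 15 (/): stack=[3] mem=[18,0,15,0]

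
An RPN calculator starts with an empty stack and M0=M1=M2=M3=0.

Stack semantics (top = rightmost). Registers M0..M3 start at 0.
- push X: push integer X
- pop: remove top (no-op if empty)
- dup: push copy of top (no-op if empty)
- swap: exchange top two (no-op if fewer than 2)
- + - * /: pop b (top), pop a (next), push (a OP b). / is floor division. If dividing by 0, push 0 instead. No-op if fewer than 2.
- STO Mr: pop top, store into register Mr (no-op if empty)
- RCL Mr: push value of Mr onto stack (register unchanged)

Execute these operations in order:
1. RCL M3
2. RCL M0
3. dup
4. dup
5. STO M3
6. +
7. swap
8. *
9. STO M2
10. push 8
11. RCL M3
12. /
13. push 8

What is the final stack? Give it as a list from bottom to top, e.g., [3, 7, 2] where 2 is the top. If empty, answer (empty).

Answer: [0, 8]

Derivation:
After op 1 (RCL M3): stack=[0] mem=[0,0,0,0]
After op 2 (RCL M0): stack=[0,0] mem=[0,0,0,0]
After op 3 (dup): stack=[0,0,0] mem=[0,0,0,0]
After op 4 (dup): stack=[0,0,0,0] mem=[0,0,0,0]
After op 5 (STO M3): stack=[0,0,0] mem=[0,0,0,0]
After op 6 (+): stack=[0,0] mem=[0,0,0,0]
After op 7 (swap): stack=[0,0] mem=[0,0,0,0]
After op 8 (*): stack=[0] mem=[0,0,0,0]
After op 9 (STO M2): stack=[empty] mem=[0,0,0,0]
After op 10 (push 8): stack=[8] mem=[0,0,0,0]
After op 11 (RCL M3): stack=[8,0] mem=[0,0,0,0]
After op 12 (/): stack=[0] mem=[0,0,0,0]
After op 13 (push 8): stack=[0,8] mem=[0,0,0,0]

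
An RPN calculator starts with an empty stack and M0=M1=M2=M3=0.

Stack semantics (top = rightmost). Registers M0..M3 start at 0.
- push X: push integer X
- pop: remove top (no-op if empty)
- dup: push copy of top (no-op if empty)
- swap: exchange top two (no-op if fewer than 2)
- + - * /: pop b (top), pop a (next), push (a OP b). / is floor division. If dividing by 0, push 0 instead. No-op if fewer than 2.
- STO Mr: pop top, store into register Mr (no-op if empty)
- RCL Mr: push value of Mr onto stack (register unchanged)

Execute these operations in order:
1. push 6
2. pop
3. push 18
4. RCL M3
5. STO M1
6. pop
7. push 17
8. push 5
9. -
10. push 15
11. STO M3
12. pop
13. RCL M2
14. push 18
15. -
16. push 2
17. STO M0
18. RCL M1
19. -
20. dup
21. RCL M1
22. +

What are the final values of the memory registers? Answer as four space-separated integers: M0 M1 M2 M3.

After op 1 (push 6): stack=[6] mem=[0,0,0,0]
After op 2 (pop): stack=[empty] mem=[0,0,0,0]
After op 3 (push 18): stack=[18] mem=[0,0,0,0]
After op 4 (RCL M3): stack=[18,0] mem=[0,0,0,0]
After op 5 (STO M1): stack=[18] mem=[0,0,0,0]
After op 6 (pop): stack=[empty] mem=[0,0,0,0]
After op 7 (push 17): stack=[17] mem=[0,0,0,0]
After op 8 (push 5): stack=[17,5] mem=[0,0,0,0]
After op 9 (-): stack=[12] mem=[0,0,0,0]
After op 10 (push 15): stack=[12,15] mem=[0,0,0,0]
After op 11 (STO M3): stack=[12] mem=[0,0,0,15]
After op 12 (pop): stack=[empty] mem=[0,0,0,15]
After op 13 (RCL M2): stack=[0] mem=[0,0,0,15]
After op 14 (push 18): stack=[0,18] mem=[0,0,0,15]
After op 15 (-): stack=[-18] mem=[0,0,0,15]
After op 16 (push 2): stack=[-18,2] mem=[0,0,0,15]
After op 17 (STO M0): stack=[-18] mem=[2,0,0,15]
After op 18 (RCL M1): stack=[-18,0] mem=[2,0,0,15]
After op 19 (-): stack=[-18] mem=[2,0,0,15]
After op 20 (dup): stack=[-18,-18] mem=[2,0,0,15]
After op 21 (RCL M1): stack=[-18,-18,0] mem=[2,0,0,15]
After op 22 (+): stack=[-18,-18] mem=[2,0,0,15]

Answer: 2 0 0 15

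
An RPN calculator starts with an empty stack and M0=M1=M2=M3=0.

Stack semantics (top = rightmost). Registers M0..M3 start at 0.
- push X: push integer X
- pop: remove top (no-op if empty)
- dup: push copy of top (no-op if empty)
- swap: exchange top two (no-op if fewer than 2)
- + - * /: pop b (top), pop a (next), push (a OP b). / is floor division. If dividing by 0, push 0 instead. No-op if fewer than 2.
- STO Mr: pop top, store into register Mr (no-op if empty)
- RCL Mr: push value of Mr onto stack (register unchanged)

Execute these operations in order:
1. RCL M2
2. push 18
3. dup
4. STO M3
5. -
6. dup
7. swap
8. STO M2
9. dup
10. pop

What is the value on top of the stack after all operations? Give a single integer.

Answer: -18

Derivation:
After op 1 (RCL M2): stack=[0] mem=[0,0,0,0]
After op 2 (push 18): stack=[0,18] mem=[0,0,0,0]
After op 3 (dup): stack=[0,18,18] mem=[0,0,0,0]
After op 4 (STO M3): stack=[0,18] mem=[0,0,0,18]
After op 5 (-): stack=[-18] mem=[0,0,0,18]
After op 6 (dup): stack=[-18,-18] mem=[0,0,0,18]
After op 7 (swap): stack=[-18,-18] mem=[0,0,0,18]
After op 8 (STO M2): stack=[-18] mem=[0,0,-18,18]
After op 9 (dup): stack=[-18,-18] mem=[0,0,-18,18]
After op 10 (pop): stack=[-18] mem=[0,0,-18,18]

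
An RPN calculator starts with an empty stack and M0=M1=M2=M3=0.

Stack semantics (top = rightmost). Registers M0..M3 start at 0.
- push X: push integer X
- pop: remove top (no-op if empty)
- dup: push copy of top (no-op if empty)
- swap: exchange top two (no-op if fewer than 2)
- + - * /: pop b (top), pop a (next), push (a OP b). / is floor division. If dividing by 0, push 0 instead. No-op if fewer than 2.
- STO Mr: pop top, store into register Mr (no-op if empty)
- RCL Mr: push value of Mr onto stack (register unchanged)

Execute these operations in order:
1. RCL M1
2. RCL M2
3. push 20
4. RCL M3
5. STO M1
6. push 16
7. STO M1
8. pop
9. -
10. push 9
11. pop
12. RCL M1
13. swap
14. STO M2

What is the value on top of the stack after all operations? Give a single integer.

After op 1 (RCL M1): stack=[0] mem=[0,0,0,0]
After op 2 (RCL M2): stack=[0,0] mem=[0,0,0,0]
After op 3 (push 20): stack=[0,0,20] mem=[0,0,0,0]
After op 4 (RCL M3): stack=[0,0,20,0] mem=[0,0,0,0]
After op 5 (STO M1): stack=[0,0,20] mem=[0,0,0,0]
After op 6 (push 16): stack=[0,0,20,16] mem=[0,0,0,0]
After op 7 (STO M1): stack=[0,0,20] mem=[0,16,0,0]
After op 8 (pop): stack=[0,0] mem=[0,16,0,0]
After op 9 (-): stack=[0] mem=[0,16,0,0]
After op 10 (push 9): stack=[0,9] mem=[0,16,0,0]
After op 11 (pop): stack=[0] mem=[0,16,0,0]
After op 12 (RCL M1): stack=[0,16] mem=[0,16,0,0]
After op 13 (swap): stack=[16,0] mem=[0,16,0,0]
After op 14 (STO M2): stack=[16] mem=[0,16,0,0]

Answer: 16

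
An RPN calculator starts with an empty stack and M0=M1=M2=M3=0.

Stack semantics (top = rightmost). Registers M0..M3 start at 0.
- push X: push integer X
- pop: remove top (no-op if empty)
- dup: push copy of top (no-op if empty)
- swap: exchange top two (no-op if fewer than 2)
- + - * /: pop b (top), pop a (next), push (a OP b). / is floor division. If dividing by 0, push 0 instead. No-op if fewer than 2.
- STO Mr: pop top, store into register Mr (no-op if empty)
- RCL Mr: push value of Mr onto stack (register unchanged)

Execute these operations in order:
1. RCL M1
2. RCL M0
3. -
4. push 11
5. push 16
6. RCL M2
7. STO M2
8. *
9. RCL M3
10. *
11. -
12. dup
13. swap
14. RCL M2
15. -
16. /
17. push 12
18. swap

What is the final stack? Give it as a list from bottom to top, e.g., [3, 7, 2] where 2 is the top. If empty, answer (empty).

After op 1 (RCL M1): stack=[0] mem=[0,0,0,0]
After op 2 (RCL M0): stack=[0,0] mem=[0,0,0,0]
After op 3 (-): stack=[0] mem=[0,0,0,0]
After op 4 (push 11): stack=[0,11] mem=[0,0,0,0]
After op 5 (push 16): stack=[0,11,16] mem=[0,0,0,0]
After op 6 (RCL M2): stack=[0,11,16,0] mem=[0,0,0,0]
After op 7 (STO M2): stack=[0,11,16] mem=[0,0,0,0]
After op 8 (*): stack=[0,176] mem=[0,0,0,0]
After op 9 (RCL M3): stack=[0,176,0] mem=[0,0,0,0]
After op 10 (*): stack=[0,0] mem=[0,0,0,0]
After op 11 (-): stack=[0] mem=[0,0,0,0]
After op 12 (dup): stack=[0,0] mem=[0,0,0,0]
After op 13 (swap): stack=[0,0] mem=[0,0,0,0]
After op 14 (RCL M2): stack=[0,0,0] mem=[0,0,0,0]
After op 15 (-): stack=[0,0] mem=[0,0,0,0]
After op 16 (/): stack=[0] mem=[0,0,0,0]
After op 17 (push 12): stack=[0,12] mem=[0,0,0,0]
After op 18 (swap): stack=[12,0] mem=[0,0,0,0]

Answer: [12, 0]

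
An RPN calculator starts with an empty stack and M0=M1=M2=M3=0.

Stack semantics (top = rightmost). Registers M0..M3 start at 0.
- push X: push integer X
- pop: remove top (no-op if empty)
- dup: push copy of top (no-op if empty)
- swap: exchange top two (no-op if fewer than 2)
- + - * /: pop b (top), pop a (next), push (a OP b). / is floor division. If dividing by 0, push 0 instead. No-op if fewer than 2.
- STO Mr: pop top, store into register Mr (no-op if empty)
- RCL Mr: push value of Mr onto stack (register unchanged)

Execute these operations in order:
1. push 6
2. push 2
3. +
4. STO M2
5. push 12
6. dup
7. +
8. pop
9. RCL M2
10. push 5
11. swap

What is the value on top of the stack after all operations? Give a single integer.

After op 1 (push 6): stack=[6] mem=[0,0,0,0]
After op 2 (push 2): stack=[6,2] mem=[0,0,0,0]
After op 3 (+): stack=[8] mem=[0,0,0,0]
After op 4 (STO M2): stack=[empty] mem=[0,0,8,0]
After op 5 (push 12): stack=[12] mem=[0,0,8,0]
After op 6 (dup): stack=[12,12] mem=[0,0,8,0]
After op 7 (+): stack=[24] mem=[0,0,8,0]
After op 8 (pop): stack=[empty] mem=[0,0,8,0]
After op 9 (RCL M2): stack=[8] mem=[0,0,8,0]
After op 10 (push 5): stack=[8,5] mem=[0,0,8,0]
After op 11 (swap): stack=[5,8] mem=[0,0,8,0]

Answer: 8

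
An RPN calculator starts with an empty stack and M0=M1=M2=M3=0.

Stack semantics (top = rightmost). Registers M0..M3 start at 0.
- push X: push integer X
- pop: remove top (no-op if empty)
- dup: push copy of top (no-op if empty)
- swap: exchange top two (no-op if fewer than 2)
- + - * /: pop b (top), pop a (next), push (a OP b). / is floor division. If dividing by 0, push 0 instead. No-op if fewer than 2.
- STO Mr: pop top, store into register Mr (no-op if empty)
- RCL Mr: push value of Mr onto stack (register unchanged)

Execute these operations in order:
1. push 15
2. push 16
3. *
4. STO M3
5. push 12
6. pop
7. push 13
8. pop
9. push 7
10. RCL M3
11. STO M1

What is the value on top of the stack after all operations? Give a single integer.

After op 1 (push 15): stack=[15] mem=[0,0,0,0]
After op 2 (push 16): stack=[15,16] mem=[0,0,0,0]
After op 3 (*): stack=[240] mem=[0,0,0,0]
After op 4 (STO M3): stack=[empty] mem=[0,0,0,240]
After op 5 (push 12): stack=[12] mem=[0,0,0,240]
After op 6 (pop): stack=[empty] mem=[0,0,0,240]
After op 7 (push 13): stack=[13] mem=[0,0,0,240]
After op 8 (pop): stack=[empty] mem=[0,0,0,240]
After op 9 (push 7): stack=[7] mem=[0,0,0,240]
After op 10 (RCL M3): stack=[7,240] mem=[0,0,0,240]
After op 11 (STO M1): stack=[7] mem=[0,240,0,240]

Answer: 7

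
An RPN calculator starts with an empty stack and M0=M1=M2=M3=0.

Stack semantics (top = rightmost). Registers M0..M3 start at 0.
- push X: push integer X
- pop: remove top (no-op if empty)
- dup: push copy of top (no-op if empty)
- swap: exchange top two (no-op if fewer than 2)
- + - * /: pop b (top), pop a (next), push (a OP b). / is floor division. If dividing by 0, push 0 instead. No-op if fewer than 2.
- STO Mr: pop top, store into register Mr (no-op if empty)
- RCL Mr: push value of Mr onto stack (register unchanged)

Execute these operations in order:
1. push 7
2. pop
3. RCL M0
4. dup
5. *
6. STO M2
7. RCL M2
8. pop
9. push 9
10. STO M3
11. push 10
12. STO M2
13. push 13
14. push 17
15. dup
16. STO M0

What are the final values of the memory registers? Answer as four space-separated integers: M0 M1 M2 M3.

After op 1 (push 7): stack=[7] mem=[0,0,0,0]
After op 2 (pop): stack=[empty] mem=[0,0,0,0]
After op 3 (RCL M0): stack=[0] mem=[0,0,0,0]
After op 4 (dup): stack=[0,0] mem=[0,0,0,0]
After op 5 (*): stack=[0] mem=[0,0,0,0]
After op 6 (STO M2): stack=[empty] mem=[0,0,0,0]
After op 7 (RCL M2): stack=[0] mem=[0,0,0,0]
After op 8 (pop): stack=[empty] mem=[0,0,0,0]
After op 9 (push 9): stack=[9] mem=[0,0,0,0]
After op 10 (STO M3): stack=[empty] mem=[0,0,0,9]
After op 11 (push 10): stack=[10] mem=[0,0,0,9]
After op 12 (STO M2): stack=[empty] mem=[0,0,10,9]
After op 13 (push 13): stack=[13] mem=[0,0,10,9]
After op 14 (push 17): stack=[13,17] mem=[0,0,10,9]
After op 15 (dup): stack=[13,17,17] mem=[0,0,10,9]
After op 16 (STO M0): stack=[13,17] mem=[17,0,10,9]

Answer: 17 0 10 9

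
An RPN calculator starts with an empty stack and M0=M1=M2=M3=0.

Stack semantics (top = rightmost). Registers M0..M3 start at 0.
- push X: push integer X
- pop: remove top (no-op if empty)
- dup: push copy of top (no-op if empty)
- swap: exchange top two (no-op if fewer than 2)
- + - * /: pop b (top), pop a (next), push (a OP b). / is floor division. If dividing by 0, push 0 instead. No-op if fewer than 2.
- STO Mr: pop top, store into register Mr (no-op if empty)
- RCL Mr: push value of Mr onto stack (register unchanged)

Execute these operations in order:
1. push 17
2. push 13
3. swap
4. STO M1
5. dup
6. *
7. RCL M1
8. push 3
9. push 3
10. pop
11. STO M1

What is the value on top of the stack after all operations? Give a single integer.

After op 1 (push 17): stack=[17] mem=[0,0,0,0]
After op 2 (push 13): stack=[17,13] mem=[0,0,0,0]
After op 3 (swap): stack=[13,17] mem=[0,0,0,0]
After op 4 (STO M1): stack=[13] mem=[0,17,0,0]
After op 5 (dup): stack=[13,13] mem=[0,17,0,0]
After op 6 (*): stack=[169] mem=[0,17,0,0]
After op 7 (RCL M1): stack=[169,17] mem=[0,17,0,0]
After op 8 (push 3): stack=[169,17,3] mem=[0,17,0,0]
After op 9 (push 3): stack=[169,17,3,3] mem=[0,17,0,0]
After op 10 (pop): stack=[169,17,3] mem=[0,17,0,0]
After op 11 (STO M1): stack=[169,17] mem=[0,3,0,0]

Answer: 17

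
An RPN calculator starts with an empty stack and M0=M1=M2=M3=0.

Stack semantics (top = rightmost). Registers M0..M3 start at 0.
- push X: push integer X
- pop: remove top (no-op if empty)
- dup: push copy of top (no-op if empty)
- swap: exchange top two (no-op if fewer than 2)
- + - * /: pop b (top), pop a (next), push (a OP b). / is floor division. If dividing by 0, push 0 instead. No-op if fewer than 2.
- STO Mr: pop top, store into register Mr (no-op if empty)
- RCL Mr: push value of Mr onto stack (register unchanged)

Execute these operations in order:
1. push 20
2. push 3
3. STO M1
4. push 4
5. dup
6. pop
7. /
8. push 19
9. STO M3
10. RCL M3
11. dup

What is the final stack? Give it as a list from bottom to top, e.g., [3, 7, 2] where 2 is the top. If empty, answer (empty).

After op 1 (push 20): stack=[20] mem=[0,0,0,0]
After op 2 (push 3): stack=[20,3] mem=[0,0,0,0]
After op 3 (STO M1): stack=[20] mem=[0,3,0,0]
After op 4 (push 4): stack=[20,4] mem=[0,3,0,0]
After op 5 (dup): stack=[20,4,4] mem=[0,3,0,0]
After op 6 (pop): stack=[20,4] mem=[0,3,0,0]
After op 7 (/): stack=[5] mem=[0,3,0,0]
After op 8 (push 19): stack=[5,19] mem=[0,3,0,0]
After op 9 (STO M3): stack=[5] mem=[0,3,0,19]
After op 10 (RCL M3): stack=[5,19] mem=[0,3,0,19]
After op 11 (dup): stack=[5,19,19] mem=[0,3,0,19]

Answer: [5, 19, 19]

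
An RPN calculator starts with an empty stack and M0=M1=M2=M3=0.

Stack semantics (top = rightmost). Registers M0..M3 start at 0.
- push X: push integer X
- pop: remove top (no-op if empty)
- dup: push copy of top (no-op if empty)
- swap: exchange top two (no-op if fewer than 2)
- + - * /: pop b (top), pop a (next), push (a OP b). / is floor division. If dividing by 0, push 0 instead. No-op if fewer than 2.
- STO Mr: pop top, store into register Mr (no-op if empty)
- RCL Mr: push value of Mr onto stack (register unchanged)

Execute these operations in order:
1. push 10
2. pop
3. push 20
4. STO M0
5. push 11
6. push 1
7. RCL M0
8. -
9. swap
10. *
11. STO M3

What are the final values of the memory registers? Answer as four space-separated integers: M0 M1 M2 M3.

Answer: 20 0 0 -209

Derivation:
After op 1 (push 10): stack=[10] mem=[0,0,0,0]
After op 2 (pop): stack=[empty] mem=[0,0,0,0]
After op 3 (push 20): stack=[20] mem=[0,0,0,0]
After op 4 (STO M0): stack=[empty] mem=[20,0,0,0]
After op 5 (push 11): stack=[11] mem=[20,0,0,0]
After op 6 (push 1): stack=[11,1] mem=[20,0,0,0]
After op 7 (RCL M0): stack=[11,1,20] mem=[20,0,0,0]
After op 8 (-): stack=[11,-19] mem=[20,0,0,0]
After op 9 (swap): stack=[-19,11] mem=[20,0,0,0]
After op 10 (*): stack=[-209] mem=[20,0,0,0]
After op 11 (STO M3): stack=[empty] mem=[20,0,0,-209]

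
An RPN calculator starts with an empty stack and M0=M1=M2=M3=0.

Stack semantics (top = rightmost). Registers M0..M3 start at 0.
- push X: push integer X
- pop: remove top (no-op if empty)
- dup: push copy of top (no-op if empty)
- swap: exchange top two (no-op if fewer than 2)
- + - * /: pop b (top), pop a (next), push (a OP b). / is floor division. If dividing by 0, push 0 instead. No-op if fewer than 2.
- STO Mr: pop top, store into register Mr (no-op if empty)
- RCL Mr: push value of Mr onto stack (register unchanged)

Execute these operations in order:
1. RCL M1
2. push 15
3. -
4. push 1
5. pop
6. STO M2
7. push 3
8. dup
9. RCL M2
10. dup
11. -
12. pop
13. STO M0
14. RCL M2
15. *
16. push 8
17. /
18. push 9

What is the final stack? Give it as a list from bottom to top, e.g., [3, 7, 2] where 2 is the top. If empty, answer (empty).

Answer: [-6, 9]

Derivation:
After op 1 (RCL M1): stack=[0] mem=[0,0,0,0]
After op 2 (push 15): stack=[0,15] mem=[0,0,0,0]
After op 3 (-): stack=[-15] mem=[0,0,0,0]
After op 4 (push 1): stack=[-15,1] mem=[0,0,0,0]
After op 5 (pop): stack=[-15] mem=[0,0,0,0]
After op 6 (STO M2): stack=[empty] mem=[0,0,-15,0]
After op 7 (push 3): stack=[3] mem=[0,0,-15,0]
After op 8 (dup): stack=[3,3] mem=[0,0,-15,0]
After op 9 (RCL M2): stack=[3,3,-15] mem=[0,0,-15,0]
After op 10 (dup): stack=[3,3,-15,-15] mem=[0,0,-15,0]
After op 11 (-): stack=[3,3,0] mem=[0,0,-15,0]
After op 12 (pop): stack=[3,3] mem=[0,0,-15,0]
After op 13 (STO M0): stack=[3] mem=[3,0,-15,0]
After op 14 (RCL M2): stack=[3,-15] mem=[3,0,-15,0]
After op 15 (*): stack=[-45] mem=[3,0,-15,0]
After op 16 (push 8): stack=[-45,8] mem=[3,0,-15,0]
After op 17 (/): stack=[-6] mem=[3,0,-15,0]
After op 18 (push 9): stack=[-6,9] mem=[3,0,-15,0]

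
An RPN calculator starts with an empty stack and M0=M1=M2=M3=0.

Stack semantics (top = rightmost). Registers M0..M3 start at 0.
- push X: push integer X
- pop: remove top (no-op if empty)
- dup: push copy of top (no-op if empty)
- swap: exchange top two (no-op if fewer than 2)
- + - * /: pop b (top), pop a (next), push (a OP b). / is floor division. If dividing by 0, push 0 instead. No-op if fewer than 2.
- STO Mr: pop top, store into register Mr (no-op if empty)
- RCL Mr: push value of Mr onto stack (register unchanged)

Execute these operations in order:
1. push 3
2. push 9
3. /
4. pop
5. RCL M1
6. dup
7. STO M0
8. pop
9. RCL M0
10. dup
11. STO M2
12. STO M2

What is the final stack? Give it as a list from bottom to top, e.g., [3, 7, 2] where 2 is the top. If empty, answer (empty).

Answer: (empty)

Derivation:
After op 1 (push 3): stack=[3] mem=[0,0,0,0]
After op 2 (push 9): stack=[3,9] mem=[0,0,0,0]
After op 3 (/): stack=[0] mem=[0,0,0,0]
After op 4 (pop): stack=[empty] mem=[0,0,0,0]
After op 5 (RCL M1): stack=[0] mem=[0,0,0,0]
After op 6 (dup): stack=[0,0] mem=[0,0,0,0]
After op 7 (STO M0): stack=[0] mem=[0,0,0,0]
After op 8 (pop): stack=[empty] mem=[0,0,0,0]
After op 9 (RCL M0): stack=[0] mem=[0,0,0,0]
After op 10 (dup): stack=[0,0] mem=[0,0,0,0]
After op 11 (STO M2): stack=[0] mem=[0,0,0,0]
After op 12 (STO M2): stack=[empty] mem=[0,0,0,0]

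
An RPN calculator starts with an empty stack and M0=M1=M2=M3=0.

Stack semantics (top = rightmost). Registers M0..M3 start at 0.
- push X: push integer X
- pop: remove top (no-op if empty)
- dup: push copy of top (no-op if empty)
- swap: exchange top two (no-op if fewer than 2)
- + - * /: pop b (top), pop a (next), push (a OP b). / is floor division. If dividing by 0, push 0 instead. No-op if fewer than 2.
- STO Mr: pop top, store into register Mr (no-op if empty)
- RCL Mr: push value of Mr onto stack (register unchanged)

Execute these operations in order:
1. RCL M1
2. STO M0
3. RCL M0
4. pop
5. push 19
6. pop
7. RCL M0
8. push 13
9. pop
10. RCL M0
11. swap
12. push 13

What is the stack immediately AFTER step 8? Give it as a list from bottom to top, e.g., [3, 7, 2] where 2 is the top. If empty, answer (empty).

After op 1 (RCL M1): stack=[0] mem=[0,0,0,0]
After op 2 (STO M0): stack=[empty] mem=[0,0,0,0]
After op 3 (RCL M0): stack=[0] mem=[0,0,0,0]
After op 4 (pop): stack=[empty] mem=[0,0,0,0]
After op 5 (push 19): stack=[19] mem=[0,0,0,0]
After op 6 (pop): stack=[empty] mem=[0,0,0,0]
After op 7 (RCL M0): stack=[0] mem=[0,0,0,0]
After op 8 (push 13): stack=[0,13] mem=[0,0,0,0]

[0, 13]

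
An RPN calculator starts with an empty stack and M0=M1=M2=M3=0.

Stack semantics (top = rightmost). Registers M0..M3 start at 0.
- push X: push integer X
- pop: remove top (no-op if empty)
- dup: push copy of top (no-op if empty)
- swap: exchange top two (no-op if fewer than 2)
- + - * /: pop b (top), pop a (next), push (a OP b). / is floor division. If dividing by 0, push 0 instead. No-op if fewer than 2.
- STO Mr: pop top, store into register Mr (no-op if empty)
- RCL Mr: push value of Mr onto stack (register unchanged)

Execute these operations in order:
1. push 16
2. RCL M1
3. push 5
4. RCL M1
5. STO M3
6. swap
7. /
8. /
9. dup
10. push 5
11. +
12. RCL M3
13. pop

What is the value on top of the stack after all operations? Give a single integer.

After op 1 (push 16): stack=[16] mem=[0,0,0,0]
After op 2 (RCL M1): stack=[16,0] mem=[0,0,0,0]
After op 3 (push 5): stack=[16,0,5] mem=[0,0,0,0]
After op 4 (RCL M1): stack=[16,0,5,0] mem=[0,0,0,0]
After op 5 (STO M3): stack=[16,0,5] mem=[0,0,0,0]
After op 6 (swap): stack=[16,5,0] mem=[0,0,0,0]
After op 7 (/): stack=[16,0] mem=[0,0,0,0]
After op 8 (/): stack=[0] mem=[0,0,0,0]
After op 9 (dup): stack=[0,0] mem=[0,0,0,0]
After op 10 (push 5): stack=[0,0,5] mem=[0,0,0,0]
After op 11 (+): stack=[0,5] mem=[0,0,0,0]
After op 12 (RCL M3): stack=[0,5,0] mem=[0,0,0,0]
After op 13 (pop): stack=[0,5] mem=[0,0,0,0]

Answer: 5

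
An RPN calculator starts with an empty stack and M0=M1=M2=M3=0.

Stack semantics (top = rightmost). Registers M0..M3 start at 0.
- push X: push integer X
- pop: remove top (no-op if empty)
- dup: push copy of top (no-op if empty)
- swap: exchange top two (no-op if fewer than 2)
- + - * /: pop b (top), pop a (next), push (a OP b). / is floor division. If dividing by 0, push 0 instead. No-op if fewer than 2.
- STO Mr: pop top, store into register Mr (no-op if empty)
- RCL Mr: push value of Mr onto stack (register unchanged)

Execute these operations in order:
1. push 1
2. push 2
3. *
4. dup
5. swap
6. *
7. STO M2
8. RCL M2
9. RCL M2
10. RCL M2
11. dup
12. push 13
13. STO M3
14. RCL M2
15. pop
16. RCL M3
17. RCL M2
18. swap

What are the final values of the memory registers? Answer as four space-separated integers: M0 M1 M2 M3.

Answer: 0 0 4 13

Derivation:
After op 1 (push 1): stack=[1] mem=[0,0,0,0]
After op 2 (push 2): stack=[1,2] mem=[0,0,0,0]
After op 3 (*): stack=[2] mem=[0,0,0,0]
After op 4 (dup): stack=[2,2] mem=[0,0,0,0]
After op 5 (swap): stack=[2,2] mem=[0,0,0,0]
After op 6 (*): stack=[4] mem=[0,0,0,0]
After op 7 (STO M2): stack=[empty] mem=[0,0,4,0]
After op 8 (RCL M2): stack=[4] mem=[0,0,4,0]
After op 9 (RCL M2): stack=[4,4] mem=[0,0,4,0]
After op 10 (RCL M2): stack=[4,4,4] mem=[0,0,4,0]
After op 11 (dup): stack=[4,4,4,4] mem=[0,0,4,0]
After op 12 (push 13): stack=[4,4,4,4,13] mem=[0,0,4,0]
After op 13 (STO M3): stack=[4,4,4,4] mem=[0,0,4,13]
After op 14 (RCL M2): stack=[4,4,4,4,4] mem=[0,0,4,13]
After op 15 (pop): stack=[4,4,4,4] mem=[0,0,4,13]
After op 16 (RCL M3): stack=[4,4,4,4,13] mem=[0,0,4,13]
After op 17 (RCL M2): stack=[4,4,4,4,13,4] mem=[0,0,4,13]
After op 18 (swap): stack=[4,4,4,4,4,13] mem=[0,0,4,13]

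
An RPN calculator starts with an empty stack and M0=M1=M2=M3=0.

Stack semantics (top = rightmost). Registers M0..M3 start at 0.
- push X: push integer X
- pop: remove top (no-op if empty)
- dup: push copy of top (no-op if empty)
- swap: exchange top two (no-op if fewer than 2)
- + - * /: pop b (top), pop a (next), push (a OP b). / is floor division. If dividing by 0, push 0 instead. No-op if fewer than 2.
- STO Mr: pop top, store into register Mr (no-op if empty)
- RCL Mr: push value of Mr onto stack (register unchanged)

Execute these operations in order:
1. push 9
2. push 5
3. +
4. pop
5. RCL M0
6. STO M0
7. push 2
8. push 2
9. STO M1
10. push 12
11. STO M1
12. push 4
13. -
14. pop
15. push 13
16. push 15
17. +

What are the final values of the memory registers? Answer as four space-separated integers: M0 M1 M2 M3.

Answer: 0 12 0 0

Derivation:
After op 1 (push 9): stack=[9] mem=[0,0,0,0]
After op 2 (push 5): stack=[9,5] mem=[0,0,0,0]
After op 3 (+): stack=[14] mem=[0,0,0,0]
After op 4 (pop): stack=[empty] mem=[0,0,0,0]
After op 5 (RCL M0): stack=[0] mem=[0,0,0,0]
After op 6 (STO M0): stack=[empty] mem=[0,0,0,0]
After op 7 (push 2): stack=[2] mem=[0,0,0,0]
After op 8 (push 2): stack=[2,2] mem=[0,0,0,0]
After op 9 (STO M1): stack=[2] mem=[0,2,0,0]
After op 10 (push 12): stack=[2,12] mem=[0,2,0,0]
After op 11 (STO M1): stack=[2] mem=[0,12,0,0]
After op 12 (push 4): stack=[2,4] mem=[0,12,0,0]
After op 13 (-): stack=[-2] mem=[0,12,0,0]
After op 14 (pop): stack=[empty] mem=[0,12,0,0]
After op 15 (push 13): stack=[13] mem=[0,12,0,0]
After op 16 (push 15): stack=[13,15] mem=[0,12,0,0]
After op 17 (+): stack=[28] mem=[0,12,0,0]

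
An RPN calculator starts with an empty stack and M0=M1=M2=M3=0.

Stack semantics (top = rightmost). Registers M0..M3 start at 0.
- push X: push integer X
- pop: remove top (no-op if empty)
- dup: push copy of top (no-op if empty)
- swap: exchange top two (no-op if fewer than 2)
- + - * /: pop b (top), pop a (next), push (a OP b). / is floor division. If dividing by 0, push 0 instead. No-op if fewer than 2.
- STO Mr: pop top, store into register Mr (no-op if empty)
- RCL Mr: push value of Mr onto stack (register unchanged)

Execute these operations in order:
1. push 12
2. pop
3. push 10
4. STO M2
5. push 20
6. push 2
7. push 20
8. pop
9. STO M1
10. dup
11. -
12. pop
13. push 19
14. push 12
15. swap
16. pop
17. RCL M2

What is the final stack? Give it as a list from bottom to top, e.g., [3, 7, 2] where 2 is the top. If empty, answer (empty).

After op 1 (push 12): stack=[12] mem=[0,0,0,0]
After op 2 (pop): stack=[empty] mem=[0,0,0,0]
After op 3 (push 10): stack=[10] mem=[0,0,0,0]
After op 4 (STO M2): stack=[empty] mem=[0,0,10,0]
After op 5 (push 20): stack=[20] mem=[0,0,10,0]
After op 6 (push 2): stack=[20,2] mem=[0,0,10,0]
After op 7 (push 20): stack=[20,2,20] mem=[0,0,10,0]
After op 8 (pop): stack=[20,2] mem=[0,0,10,0]
After op 9 (STO M1): stack=[20] mem=[0,2,10,0]
After op 10 (dup): stack=[20,20] mem=[0,2,10,0]
After op 11 (-): stack=[0] mem=[0,2,10,0]
After op 12 (pop): stack=[empty] mem=[0,2,10,0]
After op 13 (push 19): stack=[19] mem=[0,2,10,0]
After op 14 (push 12): stack=[19,12] mem=[0,2,10,0]
After op 15 (swap): stack=[12,19] mem=[0,2,10,0]
After op 16 (pop): stack=[12] mem=[0,2,10,0]
After op 17 (RCL M2): stack=[12,10] mem=[0,2,10,0]

Answer: [12, 10]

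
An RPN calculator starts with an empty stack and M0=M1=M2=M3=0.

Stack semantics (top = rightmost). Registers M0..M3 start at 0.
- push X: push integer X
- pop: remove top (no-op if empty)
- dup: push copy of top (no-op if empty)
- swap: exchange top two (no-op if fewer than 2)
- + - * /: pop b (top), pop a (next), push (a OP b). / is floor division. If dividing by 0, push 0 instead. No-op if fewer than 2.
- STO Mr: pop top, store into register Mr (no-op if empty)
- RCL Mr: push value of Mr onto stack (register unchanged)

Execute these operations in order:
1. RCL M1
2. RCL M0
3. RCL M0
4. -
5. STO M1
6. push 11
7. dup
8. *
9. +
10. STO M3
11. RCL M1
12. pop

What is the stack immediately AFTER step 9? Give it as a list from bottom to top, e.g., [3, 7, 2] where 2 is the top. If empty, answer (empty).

After op 1 (RCL M1): stack=[0] mem=[0,0,0,0]
After op 2 (RCL M0): stack=[0,0] mem=[0,0,0,0]
After op 3 (RCL M0): stack=[0,0,0] mem=[0,0,0,0]
After op 4 (-): stack=[0,0] mem=[0,0,0,0]
After op 5 (STO M1): stack=[0] mem=[0,0,0,0]
After op 6 (push 11): stack=[0,11] mem=[0,0,0,0]
After op 7 (dup): stack=[0,11,11] mem=[0,0,0,0]
After op 8 (*): stack=[0,121] mem=[0,0,0,0]
After op 9 (+): stack=[121] mem=[0,0,0,0]

[121]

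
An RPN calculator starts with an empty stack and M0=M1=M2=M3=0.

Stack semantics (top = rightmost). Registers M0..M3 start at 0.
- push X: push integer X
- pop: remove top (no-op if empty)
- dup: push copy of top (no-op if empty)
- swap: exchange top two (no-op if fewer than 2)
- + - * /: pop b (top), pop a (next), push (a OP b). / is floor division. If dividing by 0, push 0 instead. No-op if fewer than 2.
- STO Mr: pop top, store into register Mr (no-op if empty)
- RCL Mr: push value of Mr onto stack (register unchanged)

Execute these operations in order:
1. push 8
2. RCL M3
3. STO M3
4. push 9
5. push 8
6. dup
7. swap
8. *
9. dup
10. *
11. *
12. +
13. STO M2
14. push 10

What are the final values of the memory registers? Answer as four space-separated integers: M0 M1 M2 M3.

Answer: 0 0 36872 0

Derivation:
After op 1 (push 8): stack=[8] mem=[0,0,0,0]
After op 2 (RCL M3): stack=[8,0] mem=[0,0,0,0]
After op 3 (STO M3): stack=[8] mem=[0,0,0,0]
After op 4 (push 9): stack=[8,9] mem=[0,0,0,0]
After op 5 (push 8): stack=[8,9,8] mem=[0,0,0,0]
After op 6 (dup): stack=[8,9,8,8] mem=[0,0,0,0]
After op 7 (swap): stack=[8,9,8,8] mem=[0,0,0,0]
After op 8 (*): stack=[8,9,64] mem=[0,0,0,0]
After op 9 (dup): stack=[8,9,64,64] mem=[0,0,0,0]
After op 10 (*): stack=[8,9,4096] mem=[0,0,0,0]
After op 11 (*): stack=[8,36864] mem=[0,0,0,0]
After op 12 (+): stack=[36872] mem=[0,0,0,0]
After op 13 (STO M2): stack=[empty] mem=[0,0,36872,0]
After op 14 (push 10): stack=[10] mem=[0,0,36872,0]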